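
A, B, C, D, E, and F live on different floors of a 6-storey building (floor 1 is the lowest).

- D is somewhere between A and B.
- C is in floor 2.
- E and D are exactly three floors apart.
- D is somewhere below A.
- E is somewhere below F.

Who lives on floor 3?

With clues 1–2, C is ruled out for floor 3.
With clues 1–3, E and F are ruled out for floor 3.
With clues 1–4, A is ruled out for floor 3.
With clues 1–5, D is ruled out for floor 3.
So floor 3 is B.

B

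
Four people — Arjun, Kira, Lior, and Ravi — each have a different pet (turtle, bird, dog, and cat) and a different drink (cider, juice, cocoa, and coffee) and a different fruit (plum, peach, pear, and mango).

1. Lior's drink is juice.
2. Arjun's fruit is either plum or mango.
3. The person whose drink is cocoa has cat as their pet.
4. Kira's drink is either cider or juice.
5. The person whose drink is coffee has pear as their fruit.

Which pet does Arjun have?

With clues 1–5, bird, dog, and turtle are impossible for Arjun's pet.
That leaves cat.

cat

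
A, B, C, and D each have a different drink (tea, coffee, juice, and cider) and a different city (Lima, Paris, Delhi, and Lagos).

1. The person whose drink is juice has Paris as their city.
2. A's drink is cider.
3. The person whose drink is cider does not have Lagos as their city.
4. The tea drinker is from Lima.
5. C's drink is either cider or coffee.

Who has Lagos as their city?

C

With clues 1–3, A is impossible for the one with city Lagos.
With clues 1–5, B and D are impossible for the one with city Lagos.
That leaves C.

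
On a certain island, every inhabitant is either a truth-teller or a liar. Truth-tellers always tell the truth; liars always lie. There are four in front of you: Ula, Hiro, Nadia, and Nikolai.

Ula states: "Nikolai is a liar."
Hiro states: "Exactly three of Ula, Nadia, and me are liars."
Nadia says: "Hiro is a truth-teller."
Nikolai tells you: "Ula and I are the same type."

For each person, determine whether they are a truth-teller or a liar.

Consider Ula. Suppose Ula is a liar.
Then whichever role Nikolai has, Nikolai's statement has the wrong truth value — contradiction.
So Ula is a truth-teller.
With that fixed, Hiro's statement is false, so Hiro is a liar.
With that fixed, Nadia's statement is false, so Nadia is a liar.
Consider Nikolai. Suppose Nikolai is a truth-teller.
Then Ula's statement comes out false, contradicting Ula being a truth-teller.
So Nikolai is a liar.

Ula: truth-teller, Hiro: liar, Nadia: liar, Nikolai: liar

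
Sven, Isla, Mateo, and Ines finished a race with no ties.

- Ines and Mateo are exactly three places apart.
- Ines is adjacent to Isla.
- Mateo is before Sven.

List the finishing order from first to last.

From clue 1: Sven is in {2,3}.
From clues 1–3: Mateo → place 1, Sven → place 2, Isla → place 3, Ines → place 4.

Mateo, Sven, Isla, Ines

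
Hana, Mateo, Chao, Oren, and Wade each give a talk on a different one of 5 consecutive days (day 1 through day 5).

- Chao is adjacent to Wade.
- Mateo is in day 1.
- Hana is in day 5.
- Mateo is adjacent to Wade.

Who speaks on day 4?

With clues 1–2, Mateo is ruled out for day 4.
With clues 1–3, Hana is ruled out for day 4.
With clues 1–4, Chao and Wade are ruled out for day 4.
So day 4 is Oren.

Oren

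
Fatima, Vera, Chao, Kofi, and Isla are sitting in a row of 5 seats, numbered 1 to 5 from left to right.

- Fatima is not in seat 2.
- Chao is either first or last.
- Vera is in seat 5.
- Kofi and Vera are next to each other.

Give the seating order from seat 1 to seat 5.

From clue 1: Fatima is in {1,3,4,5}.
From clues 1–2: Chao is in {1,5}.
From clues 1–3: Chao → seat 1, Vera → seat 5.
From clues 1–4: Isla → seat 2, Fatima → seat 3, Kofi → seat 4.

Chao, Isla, Fatima, Kofi, Vera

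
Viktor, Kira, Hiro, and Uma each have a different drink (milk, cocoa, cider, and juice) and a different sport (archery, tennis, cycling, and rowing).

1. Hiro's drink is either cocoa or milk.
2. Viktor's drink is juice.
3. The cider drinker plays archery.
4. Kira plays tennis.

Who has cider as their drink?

Uma

Clue 1 rules out Hiro for the one with drink cider.
With clues 1–2, Viktor is impossible for the one with drink cider.
With clues 1–4, Kira is impossible for the one with drink cider.
That leaves Uma.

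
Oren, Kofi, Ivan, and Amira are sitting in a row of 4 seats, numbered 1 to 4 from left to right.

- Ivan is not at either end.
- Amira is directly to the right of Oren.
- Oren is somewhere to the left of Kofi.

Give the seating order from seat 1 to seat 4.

Oren, Amira, Ivan, Kofi

From clue 1: Ivan is in {2,3}.
From clues 1–2: Oren is in {1,3}.
From clues 1–3: Oren → seat 1, Amira → seat 2, Ivan → seat 3, Kofi → seat 4.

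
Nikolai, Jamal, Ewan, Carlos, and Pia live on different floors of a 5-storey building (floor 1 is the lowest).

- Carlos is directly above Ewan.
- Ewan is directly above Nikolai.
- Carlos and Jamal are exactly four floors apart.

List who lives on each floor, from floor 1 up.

Jamal, Pia, Nikolai, Ewan, Carlos

From clue 1: Ewan is in {1,2,3,4}.
From clues 1–2: Nikolai is in {1,2,3}.
From clues 1–3: Jamal → floor 1, Pia → floor 2, Nikolai → floor 3, Ewan → floor 4, Carlos → floor 5.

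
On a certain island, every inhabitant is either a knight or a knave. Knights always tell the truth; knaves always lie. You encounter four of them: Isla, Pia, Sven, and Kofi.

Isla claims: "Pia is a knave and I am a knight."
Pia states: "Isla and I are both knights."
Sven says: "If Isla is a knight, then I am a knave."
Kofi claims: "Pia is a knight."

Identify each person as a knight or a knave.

Consider Isla. Suppose Isla is a knight.
Then whichever role Sven has, Sven's statement has the wrong truth value — contradiction.
So Isla is a knave.
With that fixed, Pia's statement is false, so Pia is a knave.
With that fixed, Sven's statement is true, so Sven is a knight.
With that fixed, Kofi's statement is false, so Kofi is a knave.

Isla: knave, Pia: knave, Sven: knight, Kofi: knave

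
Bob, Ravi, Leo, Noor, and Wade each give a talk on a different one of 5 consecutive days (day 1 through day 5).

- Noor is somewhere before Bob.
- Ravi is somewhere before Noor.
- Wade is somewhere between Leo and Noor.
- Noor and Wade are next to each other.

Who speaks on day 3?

With clues 1–3, Leo and Noor are ruled out for day 3.
With clues 1–4, Bob and Ravi are ruled out for day 3.
So day 3 is Wade.

Wade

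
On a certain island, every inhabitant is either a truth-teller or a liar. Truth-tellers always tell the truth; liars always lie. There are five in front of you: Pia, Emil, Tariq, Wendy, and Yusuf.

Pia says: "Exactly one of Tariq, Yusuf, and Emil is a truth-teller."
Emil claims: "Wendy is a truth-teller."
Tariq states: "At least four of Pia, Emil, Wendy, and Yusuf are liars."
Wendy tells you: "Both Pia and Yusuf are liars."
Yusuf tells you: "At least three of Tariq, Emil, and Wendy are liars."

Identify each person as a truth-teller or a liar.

Consider Pia. Suppose Pia is a liar.
Then no assignment of the remaining roles makes every statement match its speaker's type — contradiction.
So Pia is a truth-teller.
With that fixed, Tariq's statement is false, so Tariq is a liar.
With that fixed, Wendy's statement is false, so Wendy is a liar.
With that fixed, Emil's statement is false, so Emil is a liar.
With that fixed, Yusuf's statement is true, so Yusuf is a truth-teller.

Pia: truth-teller, Emil: liar, Tariq: liar, Wendy: liar, Yusuf: truth-teller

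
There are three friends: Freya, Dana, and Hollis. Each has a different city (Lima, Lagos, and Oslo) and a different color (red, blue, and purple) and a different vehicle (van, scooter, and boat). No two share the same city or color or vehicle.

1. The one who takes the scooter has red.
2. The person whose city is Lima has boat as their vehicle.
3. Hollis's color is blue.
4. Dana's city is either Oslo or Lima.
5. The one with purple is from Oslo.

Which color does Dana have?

With clues 1–3, blue is impossible for Dana's color.
With clues 1–5, red is impossible for Dana's color.
That leaves purple.

purple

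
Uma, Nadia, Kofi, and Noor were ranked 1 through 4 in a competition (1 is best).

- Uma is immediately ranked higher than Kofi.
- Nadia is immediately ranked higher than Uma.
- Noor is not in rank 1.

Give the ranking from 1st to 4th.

From clue 1: Uma is in {1,2,3}.
From clues 1–2: Uma is in {2,3}.
From clues 1–3: Nadia → rank 1, Uma → rank 2, Kofi → rank 3, Noor → rank 4.

Nadia, Uma, Kofi, Noor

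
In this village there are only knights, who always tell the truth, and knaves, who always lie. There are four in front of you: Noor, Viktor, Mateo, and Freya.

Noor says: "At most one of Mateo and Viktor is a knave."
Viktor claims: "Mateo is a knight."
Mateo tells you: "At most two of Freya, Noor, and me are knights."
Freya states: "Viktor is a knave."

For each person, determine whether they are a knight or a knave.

Noor: knight, Viktor: knight, Mateo: knight, Freya: knave

Consider Noor. Suppose Noor is a knave.
Then no assignment of the remaining roles makes every statement match its speaker's type — contradiction.
So Noor is a knight.
Consider Viktor. Suppose Viktor is a knave.
Then no assignment of the remaining roles makes every statement match its speaker's type — contradiction.
So Viktor is a knight.
With that fixed, Freya's statement is false, so Freya is a knave.
With that fixed, Mateo's statement is true, so Mateo is a knight.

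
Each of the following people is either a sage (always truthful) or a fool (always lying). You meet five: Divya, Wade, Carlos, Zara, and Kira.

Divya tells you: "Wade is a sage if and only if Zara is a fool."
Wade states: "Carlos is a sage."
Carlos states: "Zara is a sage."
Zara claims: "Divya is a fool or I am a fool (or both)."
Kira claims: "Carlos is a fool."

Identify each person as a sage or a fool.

Consider Divya. Suppose Divya is a sage.
Then whichever role Zara has, Zara's statement has the wrong truth value — contradiction.
So Divya is a fool.
With that fixed, Zara's statement is true, so Zara is a sage.
With that fixed, Carlos's statement is true, so Carlos is a sage.
With that fixed, Kira's statement is false, so Kira is a fool.
With that fixed, Wade's statement is true, so Wade is a sage.

Divya: fool, Wade: sage, Carlos: sage, Zara: sage, Kira: fool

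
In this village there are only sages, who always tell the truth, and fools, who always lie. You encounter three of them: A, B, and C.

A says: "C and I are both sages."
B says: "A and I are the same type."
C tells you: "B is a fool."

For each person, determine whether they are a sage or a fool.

Consider A. Suppose A is a fool.
Then whichever role B has, B's statement has the wrong truth value — contradiction.
So A is a sage.
Consider B. Suppose B is a sage.
Then no assignment of the remaining roles makes every statement match its speaker's type — contradiction.
So B is a fool.
With that fixed, C's statement is true, so C is a sage.

A: sage, B: fool, C: sage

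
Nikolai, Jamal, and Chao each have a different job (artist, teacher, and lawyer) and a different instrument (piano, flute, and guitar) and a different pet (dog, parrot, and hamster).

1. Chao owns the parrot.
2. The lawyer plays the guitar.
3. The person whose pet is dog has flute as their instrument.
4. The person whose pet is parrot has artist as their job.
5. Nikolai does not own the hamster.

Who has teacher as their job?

Nikolai

With clues 1–4, Chao is impossible for the one with job teacher.
With clues 1–5, Jamal is impossible for the one with job teacher.
That leaves Nikolai.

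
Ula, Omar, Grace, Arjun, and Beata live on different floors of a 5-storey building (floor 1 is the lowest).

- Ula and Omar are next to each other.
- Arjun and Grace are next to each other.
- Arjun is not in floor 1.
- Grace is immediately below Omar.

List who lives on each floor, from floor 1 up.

Beata, Arjun, Grace, Omar, Ula

From clues 1–2: Beata is in {1,3,5}.
From clues 1–4: Beata → floor 1, Arjun → floor 2, Grace → floor 3, Omar → floor 4, Ula → floor 5.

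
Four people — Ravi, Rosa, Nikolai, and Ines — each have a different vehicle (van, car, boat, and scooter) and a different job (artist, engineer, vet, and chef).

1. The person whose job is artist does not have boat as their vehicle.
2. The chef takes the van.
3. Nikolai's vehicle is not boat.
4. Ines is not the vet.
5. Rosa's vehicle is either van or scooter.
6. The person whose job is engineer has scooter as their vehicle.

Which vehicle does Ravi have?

With clues 1–6, car, scooter, and van are impossible for Ravi's vehicle.
That leaves boat.

boat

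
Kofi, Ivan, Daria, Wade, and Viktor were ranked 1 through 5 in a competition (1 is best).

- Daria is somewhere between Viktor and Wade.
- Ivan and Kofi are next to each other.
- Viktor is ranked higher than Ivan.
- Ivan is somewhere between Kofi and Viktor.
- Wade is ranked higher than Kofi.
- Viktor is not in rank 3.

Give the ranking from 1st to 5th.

From clue 1: Daria is in {2,3,4}.
From clues 1–2: Daria is in {2,4}.
From clues 1–5: Daria → rank 2, Ivan → rank 4, Kofi → rank 5.
From clues 1–6: Viktor → rank 1, Wade → rank 3.

Viktor, Daria, Wade, Ivan, Kofi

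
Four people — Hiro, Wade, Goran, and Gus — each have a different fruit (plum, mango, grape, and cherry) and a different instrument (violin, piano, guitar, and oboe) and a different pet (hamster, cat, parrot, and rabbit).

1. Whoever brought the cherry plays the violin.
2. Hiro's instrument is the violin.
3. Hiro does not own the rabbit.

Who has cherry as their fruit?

Hiro

With clues 1–2, Goran, Gus, and Wade are impossible for the one with fruit cherry.
That leaves Hiro.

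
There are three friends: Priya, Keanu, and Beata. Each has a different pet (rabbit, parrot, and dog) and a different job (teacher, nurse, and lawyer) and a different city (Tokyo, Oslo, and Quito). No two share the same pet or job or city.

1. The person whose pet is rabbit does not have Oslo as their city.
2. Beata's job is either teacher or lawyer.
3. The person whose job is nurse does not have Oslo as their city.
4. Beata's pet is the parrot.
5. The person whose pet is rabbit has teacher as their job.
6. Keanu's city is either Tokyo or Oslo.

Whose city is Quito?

Priya

With clues 1–5, Beata is impossible for the one with city Quito.
With clues 1–6, Keanu is impossible for the one with city Quito.
That leaves Priya.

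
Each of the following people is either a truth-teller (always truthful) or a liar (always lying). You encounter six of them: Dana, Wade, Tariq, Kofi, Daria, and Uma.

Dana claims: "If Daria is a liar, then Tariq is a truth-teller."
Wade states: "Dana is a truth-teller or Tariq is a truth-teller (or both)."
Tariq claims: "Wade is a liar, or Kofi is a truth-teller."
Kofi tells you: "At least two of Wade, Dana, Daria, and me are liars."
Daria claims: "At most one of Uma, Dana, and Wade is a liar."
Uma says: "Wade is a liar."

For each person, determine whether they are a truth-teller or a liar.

Consider Dana. Suppose Dana is a liar.
Then no assignment of the remaining roles makes every statement match its speaker's type — contradiction.
So Dana is a truth-teller.
With that fixed, Wade's statement is true, so Wade is a truth-teller.
With that fixed, Daria's statement is true, so Daria is a truth-teller.
With that fixed, Uma's statement is false, so Uma is a liar.
With that fixed, Kofi's statement is false, so Kofi is a liar.
With that fixed, Tariq's statement is false, so Tariq is a liar.

Dana: truth-teller, Wade: truth-teller, Tariq: liar, Kofi: liar, Daria: truth-teller, Uma: liar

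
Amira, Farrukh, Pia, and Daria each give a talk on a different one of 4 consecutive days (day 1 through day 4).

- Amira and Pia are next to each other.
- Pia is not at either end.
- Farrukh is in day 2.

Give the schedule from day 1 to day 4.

Daria, Farrukh, Pia, Amira

From clues 1–2: Pia is in {2,3}.
From clues 1–3: Daria → day 1, Farrukh → day 2, Pia → day 3, Amira → day 4.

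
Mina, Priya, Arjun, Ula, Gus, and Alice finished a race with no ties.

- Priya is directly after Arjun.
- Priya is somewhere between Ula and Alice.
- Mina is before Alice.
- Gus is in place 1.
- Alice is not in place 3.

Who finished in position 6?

With clue 1, Arjun is ruled out for place 6.
With clues 1–2, Priya is ruled out for place 6.
With clues 1–3, Mina is ruled out for place 6.
With clues 1–4, Gus is ruled out for place 6.
With clues 1–5, Ula is ruled out for place 6.
So place 6 is Alice.

Alice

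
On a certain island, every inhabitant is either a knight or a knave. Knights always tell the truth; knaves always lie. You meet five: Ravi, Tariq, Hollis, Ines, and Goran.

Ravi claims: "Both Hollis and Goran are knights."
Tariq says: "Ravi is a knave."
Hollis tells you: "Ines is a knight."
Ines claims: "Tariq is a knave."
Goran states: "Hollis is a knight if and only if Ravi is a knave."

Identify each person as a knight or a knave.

Ravi: knave, Tariq: knight, Hollis: knave, Ines: knave, Goran: knave

Consider Ravi. Suppose Ravi is a knight.
Then no assignment of the remaining roles makes every statement match its speaker's type — contradiction.
So Ravi is a knave.
With that fixed, Tariq's statement is true, so Tariq is a knight.
With that fixed, Ines's statement is false, so Ines is a knave.
With that fixed, Hollis's statement is false, so Hollis is a knave.
With that fixed, Goran's statement is false, so Goran is a knave.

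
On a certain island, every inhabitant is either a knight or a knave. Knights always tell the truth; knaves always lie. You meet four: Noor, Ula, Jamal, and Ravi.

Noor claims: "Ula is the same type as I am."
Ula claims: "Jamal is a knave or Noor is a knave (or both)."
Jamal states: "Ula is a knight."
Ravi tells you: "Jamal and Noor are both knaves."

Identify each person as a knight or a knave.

Consider Noor. Suppose Noor is a knight.
Then no assignment of the remaining roles makes every statement match its speaker's type — contradiction.
So Noor is a knave.
With that fixed, Ula's statement is true, so Ula is a knight.
With that fixed, Jamal's statement is true, so Jamal is a knight.
With that fixed, Ravi's statement is false, so Ravi is a knave.

Noor: knave, Ula: knight, Jamal: knight, Ravi: knave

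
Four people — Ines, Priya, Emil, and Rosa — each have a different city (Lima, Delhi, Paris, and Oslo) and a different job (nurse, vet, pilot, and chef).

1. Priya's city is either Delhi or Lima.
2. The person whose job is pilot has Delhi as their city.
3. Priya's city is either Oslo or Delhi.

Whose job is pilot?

Priya

With clues 1–3, Emil, Ines, and Rosa are impossible for the one with job pilot.
That leaves Priya.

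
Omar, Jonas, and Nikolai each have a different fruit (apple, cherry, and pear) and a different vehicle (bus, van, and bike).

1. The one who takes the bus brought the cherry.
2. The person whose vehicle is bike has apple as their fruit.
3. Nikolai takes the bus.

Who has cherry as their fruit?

With clues 1–3, Jonas and Omar are impossible for the one with fruit cherry.
That leaves Nikolai.

Nikolai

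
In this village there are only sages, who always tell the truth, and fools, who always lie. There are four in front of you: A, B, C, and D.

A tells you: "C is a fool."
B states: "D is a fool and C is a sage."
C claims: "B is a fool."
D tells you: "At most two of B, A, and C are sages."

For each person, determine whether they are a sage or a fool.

Consider A. Suppose A is a sage.
Then no assignment of the remaining roles makes every statement match its speaker's type — contradiction.
So A is a fool.
With that fixed, D's statement is true, so D is a sage.
With that fixed, B's statement is false, so B is a fool.
With that fixed, C's statement is true, so C is a sage.

A: fool, B: fool, C: sage, D: sage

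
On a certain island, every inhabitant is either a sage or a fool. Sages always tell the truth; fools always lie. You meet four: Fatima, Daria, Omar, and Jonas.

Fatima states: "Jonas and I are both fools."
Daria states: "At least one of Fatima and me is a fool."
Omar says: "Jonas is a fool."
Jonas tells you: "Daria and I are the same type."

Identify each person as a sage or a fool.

Fatima: fool, Daria: sage, Omar: fool, Jonas: sage

Consider Fatima. Suppose Fatima is a sage.
Then Fatima's own statement would have to be true, but it can't be — contradiction.
So Fatima is a fool.
With that fixed, Daria's statement is true, so Daria is a sage.
Consider Omar. Suppose Omar is a sage.
Then no assignment of the remaining roles makes every statement match its speaker's type — contradiction.
So Omar is a fool.
Consider Jonas. Suppose Jonas is a fool.
Then Fatima's statement comes out true, contradicting Fatima being a fool.
So Jonas is a sage.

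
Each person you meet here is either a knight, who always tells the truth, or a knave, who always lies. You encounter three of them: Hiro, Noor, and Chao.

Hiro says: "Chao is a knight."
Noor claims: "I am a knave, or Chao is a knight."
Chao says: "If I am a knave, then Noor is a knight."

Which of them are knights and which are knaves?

Consider Hiro. Suppose Hiro is a knave.
Then no assignment of the remaining roles makes every statement match its speaker's type — contradiction.
So Hiro is a knight.
Consider Noor. Suppose Noor is a knave.
Then Noor's own statement would have to be false, but it can't be — contradiction.
So Noor is a knight.
With that fixed, Chao's statement is true, so Chao is a knight.

Hiro: knight, Noor: knight, Chao: knight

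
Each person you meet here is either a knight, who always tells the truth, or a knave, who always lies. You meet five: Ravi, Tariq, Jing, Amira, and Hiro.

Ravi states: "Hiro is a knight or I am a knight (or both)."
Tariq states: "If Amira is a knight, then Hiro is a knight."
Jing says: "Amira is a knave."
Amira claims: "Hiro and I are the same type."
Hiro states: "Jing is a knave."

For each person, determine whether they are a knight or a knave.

Consider Ravi. Suppose Ravi is a knave.
Then no assignment of the remaining roles makes every statement match its speaker's type — contradiction.
So Ravi is a knight.
Consider Tariq. Suppose Tariq is a knave.
Then no assignment of the remaining roles makes every statement match its speaker's type — contradiction.
So Tariq is a knight.
Consider Jing. Suppose Jing is a knight.
Then no assignment of the remaining roles makes every statement match its speaker's type — contradiction.
So Jing is a knave.
With that fixed, Hiro's statement is true, so Hiro is a knight.
Consider Amira. Suppose Amira is a knave.
Then Jing's statement comes out true, contradicting Jing being a knave.
So Amira is a knight.

Ravi: knight, Tariq: knight, Jing: knave, Amira: knight, Hiro: knight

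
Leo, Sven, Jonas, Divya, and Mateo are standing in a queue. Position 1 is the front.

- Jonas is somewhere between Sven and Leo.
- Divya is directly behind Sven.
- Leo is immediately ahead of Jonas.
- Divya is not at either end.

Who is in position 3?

With clues 1–2, Leo is ruled out for position 3.
With clues 1–3, Divya is ruled out for position 3.
With clues 1–4, Jonas and Mateo are ruled out for position 3.
So position 3 is Sven.

Sven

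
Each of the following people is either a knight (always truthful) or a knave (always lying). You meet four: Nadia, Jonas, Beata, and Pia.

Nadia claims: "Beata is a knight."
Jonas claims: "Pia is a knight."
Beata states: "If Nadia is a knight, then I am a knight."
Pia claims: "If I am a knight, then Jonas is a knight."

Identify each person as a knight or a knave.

Consider Nadia. Suppose Nadia is a knave.
Then no assignment of the remaining roles makes every statement match its speaker's type — contradiction.
So Nadia is a knight.
Consider Jonas. Suppose Jonas is a knave.
Then whichever role Pia has, Pia's statement has the wrong truth value — contradiction.
So Jonas is a knight.
With that fixed, Pia's statement is true, so Pia is a knight.
Consider Beata. Suppose Beata is a knave.
Then Nadia's statement comes out false, contradicting Nadia being a knight.
So Beata is a knight.

Nadia: knight, Jonas: knight, Beata: knight, Pia: knight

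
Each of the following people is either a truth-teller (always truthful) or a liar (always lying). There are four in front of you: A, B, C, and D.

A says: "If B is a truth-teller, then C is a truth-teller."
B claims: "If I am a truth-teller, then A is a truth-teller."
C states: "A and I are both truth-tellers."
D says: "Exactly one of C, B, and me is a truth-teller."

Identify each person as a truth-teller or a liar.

Consider A. Suppose A is a liar.
Then whichever role B has, B's statement has the wrong truth value — contradiction.
So A is a truth-teller.
With that fixed, B's statement is true, so B is a truth-teller.
Consider C. Suppose C is a liar.
Then A's statement comes out false, contradicting A being a truth-teller.
So C is a truth-teller.
With that fixed, D's statement is false, so D is a liar.

A: truth-teller, B: truth-teller, C: truth-teller, D: liar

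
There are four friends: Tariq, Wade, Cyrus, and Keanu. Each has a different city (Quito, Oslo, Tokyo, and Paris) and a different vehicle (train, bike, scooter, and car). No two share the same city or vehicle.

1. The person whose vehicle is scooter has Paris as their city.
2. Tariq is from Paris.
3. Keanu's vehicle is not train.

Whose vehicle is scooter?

Tariq

With clues 1–2, Cyrus, Keanu, and Wade are impossible for the one with vehicle scooter.
That leaves Tariq.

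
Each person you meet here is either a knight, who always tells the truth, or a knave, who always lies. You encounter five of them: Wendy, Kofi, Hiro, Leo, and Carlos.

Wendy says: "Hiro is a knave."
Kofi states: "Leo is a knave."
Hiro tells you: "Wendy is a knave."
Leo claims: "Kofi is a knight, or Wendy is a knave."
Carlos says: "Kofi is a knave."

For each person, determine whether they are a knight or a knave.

Consider Wendy. Suppose Wendy is a knight.
Then no assignment of the remaining roles makes every statement match its speaker's type — contradiction.
So Wendy is a knave.
With that fixed, Hiro's statement is true, so Hiro is a knight.
With that fixed, Leo's statement is true, so Leo is a knight.
With that fixed, Kofi's statement is false, so Kofi is a knave.
With that fixed, Carlos's statement is true, so Carlos is a knight.

Wendy: knave, Kofi: knave, Hiro: knight, Leo: knight, Carlos: knight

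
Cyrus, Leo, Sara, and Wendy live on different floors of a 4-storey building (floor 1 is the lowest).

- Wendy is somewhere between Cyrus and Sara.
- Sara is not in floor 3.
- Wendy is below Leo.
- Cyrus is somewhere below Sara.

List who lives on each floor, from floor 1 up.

From clue 1: Wendy is in {2,3}.
From clues 1–3: Wendy → floor 2.
From clues 1–4: Cyrus → floor 1, Leo → floor 3, Sara → floor 4.

Cyrus, Wendy, Leo, Sara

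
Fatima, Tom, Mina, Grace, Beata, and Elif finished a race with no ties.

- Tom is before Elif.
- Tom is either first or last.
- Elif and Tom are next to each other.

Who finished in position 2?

With clues 1–2, Tom is ruled out for place 2.
With clues 1–3, Beata, Fatima, Grace, and Mina are ruled out for place 2.
So place 2 is Elif.

Elif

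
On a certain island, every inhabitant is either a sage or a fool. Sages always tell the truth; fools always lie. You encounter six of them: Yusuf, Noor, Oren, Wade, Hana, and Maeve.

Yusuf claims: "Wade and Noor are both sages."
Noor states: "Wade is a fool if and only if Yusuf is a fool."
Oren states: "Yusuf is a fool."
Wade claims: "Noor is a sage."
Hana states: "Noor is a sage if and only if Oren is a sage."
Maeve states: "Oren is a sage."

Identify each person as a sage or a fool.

Yusuf: sage, Noor: sage, Oren: fool, Wade: sage, Hana: fool, Maeve: fool

Consider Yusuf. Suppose Yusuf is a fool.
Then no assignment of the remaining roles makes every statement match its speaker's type — contradiction.
So Yusuf is a sage.
With that fixed, Oren's statement is false, so Oren is a fool.
With that fixed, Maeve's statement is false, so Maeve is a fool.
Consider Noor. Suppose Noor is a fool.
Then Yusuf's statement comes out false, contradicting Yusuf being a sage.
So Noor is a sage.
With that fixed, Wade's statement is true, so Wade is a sage.
With that fixed, Hana's statement is false, so Hana is a fool.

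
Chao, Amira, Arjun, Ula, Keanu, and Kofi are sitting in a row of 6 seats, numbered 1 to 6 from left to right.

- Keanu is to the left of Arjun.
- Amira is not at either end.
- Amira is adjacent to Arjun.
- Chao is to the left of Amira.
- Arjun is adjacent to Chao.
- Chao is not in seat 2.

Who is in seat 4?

With clues 1–5, Chao, Keanu, Kofi, and Ula are ruled out for seat 4.
With clues 1–6, Amira is ruled out for seat 4.
So seat 4 is Arjun.

Arjun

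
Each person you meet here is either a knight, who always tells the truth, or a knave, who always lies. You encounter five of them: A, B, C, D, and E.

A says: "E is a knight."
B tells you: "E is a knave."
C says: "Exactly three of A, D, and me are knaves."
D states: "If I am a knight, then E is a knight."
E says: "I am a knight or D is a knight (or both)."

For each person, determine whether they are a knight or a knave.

Consider A. Suppose A is a knave.
Then no assignment of the remaining roles makes every statement match its speaker's type — contradiction.
So A is a knight.
With that fixed, C's statement is false, so C is a knave.
Consider B. Suppose B is a knight.
Then no assignment of the remaining roles makes every statement match its speaker's type — contradiction.
So B is a knave.
Consider D. Suppose D is a knave.
Then D's own statement would have to be false, but it can't be — contradiction.
So D is a knight.
With that fixed, E's statement is true, so E is a knight.

A: knight, B: knave, C: knave, D: knight, E: knight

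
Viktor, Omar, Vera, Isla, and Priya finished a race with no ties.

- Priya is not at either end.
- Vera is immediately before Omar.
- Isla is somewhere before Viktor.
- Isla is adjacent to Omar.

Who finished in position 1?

Vera

With clue 1, Priya is ruled out for place 1.
With clues 1–2, Omar is ruled out for place 1.
With clues 1–3, Viktor is ruled out for place 1.
With clues 1–4, Isla is ruled out for place 1.
So place 1 is Vera.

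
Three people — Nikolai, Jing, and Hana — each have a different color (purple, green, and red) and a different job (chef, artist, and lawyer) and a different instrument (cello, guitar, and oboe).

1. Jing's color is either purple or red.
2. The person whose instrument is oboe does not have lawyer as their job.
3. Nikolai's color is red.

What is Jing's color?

purple

Clue 1 rules out green for Jing's color.
With clues 1–3, red is impossible for Jing's color.
That leaves purple.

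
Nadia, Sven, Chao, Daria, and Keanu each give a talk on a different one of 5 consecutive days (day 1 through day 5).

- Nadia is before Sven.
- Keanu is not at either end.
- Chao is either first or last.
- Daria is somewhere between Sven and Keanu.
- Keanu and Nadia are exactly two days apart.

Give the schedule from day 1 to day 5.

From clue 1: Nadia is in {1,2,3,4}.
From clues 1–2: Keanu is in {2,3,4}.
From clues 1–3: Chao is in {1,5}.
From clues 1–5: Chao → day 1, Keanu → day 2, Daria → day 3, Nadia → day 4, Sven → day 5.

Chao, Keanu, Daria, Nadia, Sven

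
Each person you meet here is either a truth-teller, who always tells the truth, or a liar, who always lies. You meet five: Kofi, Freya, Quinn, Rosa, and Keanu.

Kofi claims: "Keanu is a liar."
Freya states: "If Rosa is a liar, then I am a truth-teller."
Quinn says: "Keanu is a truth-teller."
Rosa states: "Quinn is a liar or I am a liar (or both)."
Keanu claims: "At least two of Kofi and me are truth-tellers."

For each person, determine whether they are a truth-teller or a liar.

Kofi: truth-teller, Freya: truth-teller, Quinn: liar, Rosa: truth-teller, Keanu: liar

Consider Kofi. Suppose Kofi is a liar.
Then no assignment of the remaining roles makes every statement match its speaker's type — contradiction.
So Kofi is a truth-teller.
Consider Freya. Suppose Freya is a liar.
Then no assignment of the remaining roles makes every statement match its speaker's type — contradiction.
So Freya is a truth-teller.
Consider Quinn. Suppose Quinn is a truth-teller.
Then whichever role Rosa has, Rosa's statement has the wrong truth value — contradiction.
So Quinn is a liar.
With that fixed, Rosa's statement is true, so Rosa is a truth-teller.
Consider Keanu. Suppose Keanu is a truth-teller.
Then Kofi's statement comes out false, contradicting Kofi being a truth-teller.
So Keanu is a liar.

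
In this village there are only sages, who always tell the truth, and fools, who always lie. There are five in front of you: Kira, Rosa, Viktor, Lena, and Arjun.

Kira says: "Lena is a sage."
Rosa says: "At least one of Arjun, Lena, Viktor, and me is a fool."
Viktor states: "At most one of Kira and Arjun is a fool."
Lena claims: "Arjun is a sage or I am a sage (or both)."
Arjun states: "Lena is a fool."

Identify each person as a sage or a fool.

Consider Kira. Suppose Kira is a fool.
Then no assignment of the remaining roles makes every statement match its speaker's type — contradiction.
So Kira is a sage.
With that fixed, Viktor's statement is true, so Viktor is a sage.
Consider Rosa. Suppose Rosa is a fool.
Then Rosa's own statement would have to be false, but it can't be — contradiction.
So Rosa is a sage.
Consider Lena. Suppose Lena is a fool.
Then Kira's statement comes out false, contradicting Kira being a sage.
So Lena is a sage.
With that fixed, Arjun's statement is false, so Arjun is a fool.

Kira: sage, Rosa: sage, Viktor: sage, Lena: sage, Arjun: fool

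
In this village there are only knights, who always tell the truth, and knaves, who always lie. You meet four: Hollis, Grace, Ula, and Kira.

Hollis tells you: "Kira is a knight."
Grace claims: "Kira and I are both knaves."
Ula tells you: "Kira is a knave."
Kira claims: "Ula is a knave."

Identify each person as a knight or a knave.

Hollis: knight, Grace: knave, Ula: knave, Kira: knight

Consider Hollis. Suppose Hollis is a knave.
Then no assignment of the remaining roles makes every statement match its speaker's type — contradiction.
So Hollis is a knight.
Consider Grace. Suppose Grace is a knight.
Then Grace's own statement would have to be true, but it can't be — contradiction.
So Grace is a knave.
Consider Ula. Suppose Ula is a knight.
Then no assignment of the remaining roles makes every statement match its speaker's type — contradiction.
So Ula is a knave.
With that fixed, Kira's statement is true, so Kira is a knight.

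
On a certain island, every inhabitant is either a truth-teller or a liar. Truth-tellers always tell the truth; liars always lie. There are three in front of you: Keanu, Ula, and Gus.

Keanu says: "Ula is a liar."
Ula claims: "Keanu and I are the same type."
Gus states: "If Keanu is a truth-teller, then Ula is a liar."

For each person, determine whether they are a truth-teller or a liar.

Consider Keanu. Suppose Keanu is a liar.
Then whichever role Ula has, Ula's statement has the wrong truth value — contradiction.
So Keanu is a truth-teller.
Consider Ula. Suppose Ula is a truth-teller.
Then Keanu's statement comes out false, contradicting Keanu being a truth-teller.
So Ula is a liar.
With that fixed, Gus's statement is true, so Gus is a truth-teller.

Keanu: truth-teller, Ula: liar, Gus: truth-teller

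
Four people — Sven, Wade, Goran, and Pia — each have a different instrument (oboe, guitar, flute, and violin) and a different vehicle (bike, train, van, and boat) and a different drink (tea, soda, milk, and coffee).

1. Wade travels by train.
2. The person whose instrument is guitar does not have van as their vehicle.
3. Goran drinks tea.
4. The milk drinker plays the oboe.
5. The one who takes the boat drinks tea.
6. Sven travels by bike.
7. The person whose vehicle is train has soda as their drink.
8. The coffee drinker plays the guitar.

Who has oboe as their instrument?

With clues 1–4, Goran is impossible for the one with instrument oboe.
With clues 1–7, Wade is impossible for the one with instrument oboe.
With clues 1–8, Sven is impossible for the one with instrument oboe.
That leaves Pia.

Pia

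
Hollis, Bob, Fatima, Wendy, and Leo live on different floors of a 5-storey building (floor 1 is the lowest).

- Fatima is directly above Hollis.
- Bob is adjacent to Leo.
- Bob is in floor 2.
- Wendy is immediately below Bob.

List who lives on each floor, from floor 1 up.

Wendy, Bob, Leo, Hollis, Fatima

From clue 1: Hollis is in {1,2,3,4}.
From clues 1–2: Wendy is in {1,3,5}.
From clues 1–3: Bob → floor 2.
From clues 1–4: Wendy → floor 1, Leo → floor 3, Hollis → floor 4, Fatima → floor 5.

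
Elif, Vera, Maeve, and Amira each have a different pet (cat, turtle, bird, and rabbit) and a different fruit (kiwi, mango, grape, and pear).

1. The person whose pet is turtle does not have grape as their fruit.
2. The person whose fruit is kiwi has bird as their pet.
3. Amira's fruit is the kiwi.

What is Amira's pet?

bird

With clues 1–3, cat, rabbit, and turtle are impossible for Amira's pet.
That leaves bird.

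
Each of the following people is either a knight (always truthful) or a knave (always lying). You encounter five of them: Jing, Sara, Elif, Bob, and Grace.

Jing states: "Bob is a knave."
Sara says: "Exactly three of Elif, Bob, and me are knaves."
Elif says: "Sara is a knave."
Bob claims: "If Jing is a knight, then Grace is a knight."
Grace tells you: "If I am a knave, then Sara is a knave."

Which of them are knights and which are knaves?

Jing: knave, Sara: knave, Elif: knight, Bob: knight, Grace: knight

Consider Jing. Suppose Jing is a knight.
Then no assignment of the remaining roles makes every statement match its speaker's type — contradiction.
So Jing is a knave.
With that fixed, Bob's statement is true, so Bob is a knight.
With that fixed, Sara's statement is false, so Sara is a knave.
With that fixed, Elif's statement is true, so Elif is a knight.
With that fixed, Grace's statement is true, so Grace is a knight.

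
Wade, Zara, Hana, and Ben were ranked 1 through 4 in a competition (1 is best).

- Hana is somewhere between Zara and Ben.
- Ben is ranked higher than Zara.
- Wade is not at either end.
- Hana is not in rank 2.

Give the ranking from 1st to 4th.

Ben, Wade, Hana, Zara

From clue 1: Hana is in {2,3}.
From clues 1–2: Zara is in {3,4}.
From clues 1–3: Ben → rank 1, Zara → rank 4.
From clues 1–4: Wade → rank 2, Hana → rank 3.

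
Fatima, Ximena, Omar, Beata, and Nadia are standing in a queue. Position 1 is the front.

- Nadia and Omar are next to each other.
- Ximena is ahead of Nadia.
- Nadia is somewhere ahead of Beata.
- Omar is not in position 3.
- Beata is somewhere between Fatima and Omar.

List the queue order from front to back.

From clues 1–2: Ximena is in {1,2,3}.
From clues 1–3: Ximena is in {1,2}.
From clues 1–4: Nadia → position 3.
From clues 1–5: Ximena → position 1, Omar → position 2, Beata → position 4, Fatima → position 5.

Ximena, Omar, Nadia, Beata, Fatima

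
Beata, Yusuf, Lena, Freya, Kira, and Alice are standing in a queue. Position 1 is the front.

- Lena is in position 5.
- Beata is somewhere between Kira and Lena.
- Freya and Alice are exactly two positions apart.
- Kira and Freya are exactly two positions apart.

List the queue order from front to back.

From clue 1: Lena → position 5.
From clues 1–2: Beata is in {2,3,4}.
From clues 1–3: Kira is in {1,2}.
From clues 1–4: Yusuf → position 1, Kira → position 2, Beata → position 3, Freya → position 4, Alice → position 6.

Yusuf, Kira, Beata, Freya, Lena, Alice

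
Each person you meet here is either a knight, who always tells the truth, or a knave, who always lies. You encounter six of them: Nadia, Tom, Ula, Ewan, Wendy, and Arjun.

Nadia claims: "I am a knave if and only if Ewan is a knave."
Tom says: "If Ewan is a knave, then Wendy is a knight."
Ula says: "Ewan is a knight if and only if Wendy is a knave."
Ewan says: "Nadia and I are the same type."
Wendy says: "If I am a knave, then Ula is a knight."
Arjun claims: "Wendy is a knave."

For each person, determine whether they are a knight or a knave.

Nadia: knight, Tom: knight, Ula: knave, Ewan: knight, Wendy: knight, Arjun: knave

Consider Nadia. Suppose Nadia is a knave.
Then whichever role Ewan has, Ewan's statement has the wrong truth value — contradiction.
So Nadia is a knight.
Consider Tom. Suppose Tom is a knave.
Then no assignment of the remaining roles makes every statement match its speaker's type — contradiction.
So Tom is a knight.
Consider Ula. Suppose Ula is a knight.
Then no assignment of the remaining roles makes every statement match its speaker's type — contradiction.
So Ula is a knave.
Consider Ewan. Suppose Ewan is a knave.
Then Nadia's statement comes out false, contradicting Nadia being a knight.
So Ewan is a knight.
Consider Wendy. Suppose Wendy is a knave.
Then Ula's statement comes out true, contradicting Ula being a knave.
So Wendy is a knight.
With that fixed, Arjun's statement is false, so Arjun is a knave.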